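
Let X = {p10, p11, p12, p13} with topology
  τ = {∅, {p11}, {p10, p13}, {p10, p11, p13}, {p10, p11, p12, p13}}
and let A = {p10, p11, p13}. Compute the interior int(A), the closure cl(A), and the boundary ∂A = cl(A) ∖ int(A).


int(A) = {p10, p11, p13}, cl(A) = {p10, p11, p12, p13}, ∂A = {p12}.

Closed sets in (X, τ) are complements of opens:
  closed(X, τ) = {∅, {p12}, {p11, p12}, {p10, p12, p13}, {p10, p11, p12, p13}}.
int(A) = ⋃ {U ∈ τ : U ⊆ A}. Opens contained in A: ∅, {p11}, {p10, p13}, {p10, p11, p13}.
Taking the union of these: int(A) = {p10, p11, p13}.
cl(A) = ⋂ {C closed : A ⊆ C}. Closed sets containing A: {p10, p11, p12, p13}.
Intersecting these: cl(A) = {p10, p11, p12, p13}.
∂A = cl(A) ∖ int(A) = {p10, p11, p12, p13} ∖ {p10, p11, p13} = {p12}.


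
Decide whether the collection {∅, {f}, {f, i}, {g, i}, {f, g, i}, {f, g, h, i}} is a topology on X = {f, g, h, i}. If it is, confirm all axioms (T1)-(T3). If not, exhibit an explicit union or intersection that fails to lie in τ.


τ is NOT a topology on X.

Axiom (T1): ∅ ∈ τ? Yes; X ∈ τ? Yes.
Axiom (T2/T3): check pairwise unions and intersections of members of τ.
Counterexample for (T3): {f, i} ∩ {g, i} = {i} ∉ τ. Therefore τ is NOT a topology.


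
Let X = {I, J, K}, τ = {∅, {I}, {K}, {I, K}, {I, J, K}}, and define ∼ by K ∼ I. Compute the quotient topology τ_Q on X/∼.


X/∼ = {[I=K], [J]}; |τ_Q| = 3.

Equivalence classes: [I=K], [J].
Quotient map π: X → X/∼ sends I ↦ [I=K], J ↦ [J], K ↦ [I=K].
For each subset V ⊆ X/∼, compute π^{-1}(V) ⊆ X and check whether π^{-1}(V) ∈ τ. V is open in τ_Q iff π^{-1}(V) ∈ τ.
  V = {}: π^{-1}(V) = ∅ ∈ τ ✓.
  V = {[I=K]}: π^{-1}(V) = {I, K} ∈ τ ✓.
  V = {[J]}: π^{-1}(V) = {J} ∉ τ ✗.
  V = {[I=K], [J]}: π^{-1}(V) = {I, J, K} ∈ τ ✓.
Open sets in the quotient: τ_Q = {{}, {[I=K]}, {[I=K], [J]}} (3 elements).


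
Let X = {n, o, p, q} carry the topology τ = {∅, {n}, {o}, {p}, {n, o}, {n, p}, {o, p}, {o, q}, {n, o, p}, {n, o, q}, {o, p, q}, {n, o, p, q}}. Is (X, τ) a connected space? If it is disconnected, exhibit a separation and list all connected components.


(X, τ) is disconnected; components = [{n}, {p}, {o, q}].

Find clopen sets (U ∈ τ with X ∖ U ∈ τ):
  U = ∅, X ∖ U = {n, o, p, q} — both open, so U is clopen.
  U = {n}, X ∖ U = {o, p, q} — both open, so U is clopen.
  U = {p}, X ∖ U = {n, o, q} — both open, so U is clopen.
  U = {n, p}, X ∖ U = {o, q} — both open, so U is clopen.
  U = {o, q}, X ∖ U = {n, p} — both open, so U is clopen.
  U = {n, o, q}, X ∖ U = {p} — both open, so U is clopen.
  U = {o, p, q}, X ∖ U = {n} — both open, so U is clopen.
  U = {n, o, p, q}, X ∖ U = ∅ — both open, so U is clopen.
Nontrivial clopen(s) exist: e.g. {n}. So (X, τ) is disconnected.
Compute connected components by grouping points that agree on all clopens:
  component: {n}
  component: {p}
  component: {o, q}


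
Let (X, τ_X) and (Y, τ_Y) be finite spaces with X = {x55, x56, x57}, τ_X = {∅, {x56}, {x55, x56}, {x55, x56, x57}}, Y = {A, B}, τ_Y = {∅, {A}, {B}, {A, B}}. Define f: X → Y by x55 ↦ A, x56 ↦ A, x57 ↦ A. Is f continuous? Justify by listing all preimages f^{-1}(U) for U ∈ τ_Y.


f IS continuous.

Compute f^{-1}(U) for each U ∈ τ_Y:
  U = ∅: f^{-1}(U) = ∅ ∈ τ_X ✓.
  U = {A}: f^{-1}(U) = {x55, x56, x57} ∈ τ_X ✓.
  U = {B}: f^{-1}(U) = ∅ ∈ τ_X ✓.
  U = {A, B}: f^{-1}(U) = {x55, x56, x57} ∈ τ_X ✓.
Every preimage lies in τ_X, so f IS continuous.


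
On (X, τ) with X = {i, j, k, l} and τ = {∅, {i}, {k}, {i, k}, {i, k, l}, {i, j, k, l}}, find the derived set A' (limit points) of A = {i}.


A' = {j, l}

For each x ∈ X, list the open sets U ∈ τ with x ∈ U, then check whether U ∩ (A ∖ {x}) ≠ ∅ for every such U.
  x = i: open {i} ∋ x has {i} ∩ (A ∖ {i}) = ∅, so x is NOT a limit point.
  x = j: opens ∋ x are {i, j, k, l}; each meets A ∖ {j}, so x IS a limit point.
  x = k: open {k} ∋ x has {k} ∩ (A ∖ {k}) = ∅, so x is NOT a limit point.
  x = l: opens ∋ x are {i, k, l}, {i, j, k, l}; each meets A ∖ {l}, so x IS a limit point.
Collecting: A' = {j, l}.


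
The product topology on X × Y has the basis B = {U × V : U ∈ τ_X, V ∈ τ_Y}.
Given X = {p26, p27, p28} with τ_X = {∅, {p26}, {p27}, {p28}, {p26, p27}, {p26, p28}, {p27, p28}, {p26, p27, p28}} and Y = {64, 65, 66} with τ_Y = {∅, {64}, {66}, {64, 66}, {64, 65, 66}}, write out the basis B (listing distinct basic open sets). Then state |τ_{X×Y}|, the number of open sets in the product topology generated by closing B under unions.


Basis B = {∅ × ∅, {p26} × {64}, {p26} × {66}, {p27} × {64}, {p27} × {66}, {p28} × {64}, {p28} × {66}, {p26} × {64, 66}, {p26, p27} × {64}, {p26, p28} × {64}, {p26, p27} × {66}, {p26, p28} × {66}, {p27} × {64, 66}, {p27, p28} × {64}, {p27, p28} × {66}, {p28} × {64, 66}, {p26} × {64, 65, 66}, {p26, p27, p28} × {64}, {p26, p27, p28} × {66}, {p27} × {64, 65, 66}, {p28} × {64, 65, 66}, {p26, p27} × {64, 66}, {p26, p28} × {64, 66}, {p27, p28} × {64, 66}, {p26, p27} × {64, 65, 66}, {p26, p28} × {64, 65, 66}, {p26, p27, p28} × {64, 66}, {p27, p28} × {64, 65, 66}, {p26, p27, p28} × {64, 65, 66}}; |τ_{X×Y}| = 125.

Enumerate products U × V with U ∈ τ_X, V ∈ τ_Y (deduplicated):
  ∅ × ∅ = {} (∅)
  {p26} × {64} = {(p26,64)}
  {p26} × {66} = {(p26,66)}
  {p27} × {64} = {(p27,64)}
  {p27} × {66} = {(p27,66)}
  {p28} × {64} = {(p28,64)}
  {p28} × {66} = {(p28,66)}
  {p26} × {64, 66} = {(p26,64), (p26,66)}
  {p26, p27} × {64} = {(p26,64), (p27,64)}
  {p26, p28} × {64} = {(p26,64), (p28,64)}
  {p26, p27} × {66} = {(p26,66), (p27,66)}
  {p26, p28} × {66} = {(p26,66), (p28,66)}
  {p27} × {64, 66} = {(p27,64), (p27,66)}
  {p27, p28} × {64} = {(p27,64), (p28,64)}
  {p27, p28} × {66} = {(p27,66), (p28,66)}
  {p28} × {64, 66} = {(p28,64), (p28,66)}
  {p26} × {64, 65, 66} = {(p26,64), (p26,65), (p26,66)}
  {p26, p27, p28} × {64} = {(p26,64), (p27,64), (p28,64)}
  {p26, p27, p28} × {66} = {(p26,66), (p27,66), (p28,66)}
  {p27} × {64, 65, 66} = {(p27,64), (p27,65), (p27,66)}
  {p28} × {64, 65, 66} = {(p28,64), (p28,65), (p28,66)}
  {p26, p27} × {64, 66} = {(p26,64), (p26,66), (p27,64), (p27,66)}
  {p26, p28} × {64, 66} = {(p26,64), (p26,66), (p28,64), (p28,66)}
  {p27, p28} × {64, 66} = {(p27,64), (p27,66), (p28,64), (p28,66)}
  {p26, p27} × {64, 65, 66} = {(p26,64), (p26,65), (p26,66), (p27,64), (p27,65), (p27,66)}
  {p26, p28} × {64, 65, 66} = {(p26,64), (p26,65), (p26,66), (p28,64), (p28,65), (p28,66)}
  {p26, p27, p28} × {64, 66} = {(p26,64), (p26,66), (p27,64), (p27,66), (p28,64), (p28,66)}
  {p27, p28} × {64, 65, 66} = {(p27,64), (p27,65), (p27,66), (p28,64), (p28,65), (p28,66)}
  {p26, p27, p28} × {64, 65, 66} = {(p26,64), (p26,65), (p26,66), (p27,64), (p27,65), (p27,66), (p28,64), (p28,65), (p28,66)}
These 29 distinct sets form the basis B.
Close under arbitrary unions to get τ_{X×Y}; counting gives |τ_{X×Y}| = 125.


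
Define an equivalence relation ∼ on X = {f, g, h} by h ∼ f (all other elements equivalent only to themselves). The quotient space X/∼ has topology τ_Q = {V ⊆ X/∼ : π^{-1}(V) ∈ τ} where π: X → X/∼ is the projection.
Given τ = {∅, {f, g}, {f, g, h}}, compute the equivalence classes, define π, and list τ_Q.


X/∼ = {[f=h], [g]}; |τ_Q| = 2.

Equivalence classes: [f=h], [g].
Quotient map π: X → X/∼ sends f ↦ [f=h], g ↦ [g], h ↦ [f=h].
For each subset V ⊆ X/∼, compute π^{-1}(V) ⊆ X and check whether π^{-1}(V) ∈ τ. V is open in τ_Q iff π^{-1}(V) ∈ τ.
  V = {}: π^{-1}(V) = ∅ ∈ τ ✓.
  V = {[f=h]}: π^{-1}(V) = {f, h} ∉ τ ✗.
  V = {[g]}: π^{-1}(V) = {g} ∉ τ ✗.
  V = {[f=h], [g]}: π^{-1}(V) = {f, g, h} ∈ τ ✓.
Open sets in the quotient: τ_Q = {{}, {[f=h], [g]}} (2 elements).


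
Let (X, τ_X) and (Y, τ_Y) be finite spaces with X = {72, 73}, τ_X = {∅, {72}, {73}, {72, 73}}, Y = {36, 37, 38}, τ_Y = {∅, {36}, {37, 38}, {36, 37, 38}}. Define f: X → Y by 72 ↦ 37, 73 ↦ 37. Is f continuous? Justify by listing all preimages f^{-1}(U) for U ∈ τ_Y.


f IS continuous.

Compute f^{-1}(U) for each U ∈ τ_Y:
  U = ∅: f^{-1}(U) = ∅ ∈ τ_X ✓.
  U = {36}: f^{-1}(U) = ∅ ∈ τ_X ✓.
  U = {37, 38}: f^{-1}(U) = {72, 73} ∈ τ_X ✓.
  U = {36, 37, 38}: f^{-1}(U) = {72, 73} ∈ τ_X ✓.
Every preimage lies in τ_X, so f IS continuous.


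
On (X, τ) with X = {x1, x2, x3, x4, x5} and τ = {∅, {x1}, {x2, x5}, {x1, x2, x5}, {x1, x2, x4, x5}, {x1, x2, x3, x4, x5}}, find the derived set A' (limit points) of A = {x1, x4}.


A' = {x3, x4}

For each x ∈ X, list the open sets U ∈ τ with x ∈ U, then check whether U ∩ (A ∖ {x}) ≠ ∅ for every such U.
  x = x1: open {x1} ∋ x has {x1} ∩ (A ∖ {x1}) = ∅, so x is NOT a limit point.
  x = x2: open {x2, x5} ∋ x has {x2, x5} ∩ (A ∖ {x2}) = ∅, so x is NOT a limit point.
  x = x3: opens ∋ x are {x1, x2, x3, x4, x5}; each meets A ∖ {x3}, so x IS a limit point.
  x = x4: opens ∋ x are {x1, x2, x4, x5}, {x1, x2, x3, x4, x5}; each meets A ∖ {x4}, so x IS a limit point.
  x = x5: open {x2, x5} ∋ x has {x2, x5} ∩ (A ∖ {x5}) = ∅, so x is NOT a limit point.
Collecting: A' = {x3, x4}.


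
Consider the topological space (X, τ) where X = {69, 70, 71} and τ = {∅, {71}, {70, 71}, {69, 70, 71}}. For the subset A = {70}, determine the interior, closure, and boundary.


int(A) = ∅, cl(A) = {69, 70}, ∂A = {69, 70}.

Closed sets in (X, τ) are complements of opens:
  closed(X, τ) = {∅, {69}, {69, 70}, {69, 70, 71}}.
int(A) = ⋃ {U ∈ τ : U ⊆ A}. Opens contained in A: ∅.
Taking the union of these: int(A) = ∅.
cl(A) = ⋂ {C closed : A ⊆ C}. Closed sets containing A: {69, 70}, {69, 70, 71}.
Intersecting these: cl(A) = {69, 70}.
∂A = cl(A) ∖ int(A) = {69, 70} ∖ ∅ = {69, 70}.


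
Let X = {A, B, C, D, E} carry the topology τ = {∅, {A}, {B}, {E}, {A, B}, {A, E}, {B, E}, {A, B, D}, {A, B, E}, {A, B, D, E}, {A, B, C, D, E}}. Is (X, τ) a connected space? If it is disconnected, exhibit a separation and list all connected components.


(X, τ) is connected.

Find clopen sets (U ∈ τ with X ∖ U ∈ τ):
  U = ∅, X ∖ U = {A, B, C, D, E} — both open, so U is clopen.
  U = {A, B, C, D, E}, X ∖ U = ∅ — both open, so U is clopen.
Only trivial clopens (∅ and X) exist, so (X, τ) is connected.
Compute connected components by grouping points that agree on all clopens:
  component: {A, B, C, D, E}


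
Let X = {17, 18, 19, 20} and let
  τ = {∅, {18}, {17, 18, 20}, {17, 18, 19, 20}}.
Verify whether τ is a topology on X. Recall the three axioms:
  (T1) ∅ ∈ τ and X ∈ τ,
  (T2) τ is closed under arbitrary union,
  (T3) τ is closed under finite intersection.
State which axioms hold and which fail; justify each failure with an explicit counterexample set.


τ IS a topology on X.

Axiom (T1): ∅ ∈ τ? Yes; X ∈ τ? Yes.
Axiom (T2/T3): check pairwise unions and intersections of members of τ.
All pairwise intersections and unions checked — each lies in τ. Therefore τ satisfies (T1), (T2), (T3): it IS a topology on X.


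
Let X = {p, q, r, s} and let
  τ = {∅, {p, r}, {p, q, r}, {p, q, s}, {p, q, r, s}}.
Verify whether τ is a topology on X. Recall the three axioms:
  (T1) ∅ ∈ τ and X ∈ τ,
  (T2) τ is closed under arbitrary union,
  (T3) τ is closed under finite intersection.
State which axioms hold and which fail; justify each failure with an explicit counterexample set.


τ is NOT a topology on X.

Axiom (T1): ∅ ∈ τ? Yes; X ∈ τ? Yes.
Axiom (T2/T3): check pairwise unions and intersections of members of τ.
Counterexample for (T3): {p, r} ∩ {p, q, s} = {p} ∉ τ. Therefore τ is NOT a topology.


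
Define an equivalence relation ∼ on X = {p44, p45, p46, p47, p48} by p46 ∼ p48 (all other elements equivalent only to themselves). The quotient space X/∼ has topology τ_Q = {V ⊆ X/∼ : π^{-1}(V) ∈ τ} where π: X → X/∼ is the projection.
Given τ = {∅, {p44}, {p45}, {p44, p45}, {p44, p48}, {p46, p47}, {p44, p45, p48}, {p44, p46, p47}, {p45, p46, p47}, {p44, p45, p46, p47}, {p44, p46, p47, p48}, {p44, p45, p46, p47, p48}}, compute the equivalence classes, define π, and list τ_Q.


X/∼ = {[p44], [p45], [p46=p48], [p47]}; |τ_Q| = 6.

Equivalence classes: [p44], [p45], [p46=p48], [p47].
Quotient map π: X → X/∼ sends p44 ↦ [p44], p45 ↦ [p45], p46 ↦ [p46=p48], p47 ↦ [p47], p48 ↦ [p46=p48].
For each subset V ⊆ X/∼, compute π^{-1}(V) ⊆ X and check whether π^{-1}(V) ∈ τ. V is open in τ_Q iff π^{-1}(V) ∈ τ.
  V = {}: π^{-1}(V) = ∅ ∈ τ ✓.
  V = {[p44]}: π^{-1}(V) = {p44} ∈ τ ✓.
  V = {[p45]}: π^{-1}(V) = {p45} ∈ τ ✓.
  V = {[p44], [p45]}: π^{-1}(V) = {p44, p45} ∈ τ ✓.
  V = {[p46=p48]}: π^{-1}(V) = {p46, p48} ∉ τ ✗.
  V = {[p44], [p46=p48]}: π^{-1}(V) = {p44, p46, p48} ∉ τ ✗.
  V = {[p45], [p46=p48]}: π^{-1}(V) = {p45, p46, p48} ∉ τ ✗.
  V = {[p44], [p45], [p46=p48]}: π^{-1}(V) = {p44, p45, p46, p48} ∉ τ ✗.
  V = {[p47]}: π^{-1}(V) = {p47} ∉ τ ✗.
  V = {[p44], [p47]}: π^{-1}(V) = {p44, p47} ∉ τ ✗.
  V = {[p45], [p47]}: π^{-1}(V) = {p45, p47} ∉ τ ✗.
  V = {[p44], [p45], [p47]}: π^{-1}(V) = {p44, p45, p47} ∉ τ ✗.
  V = {[p46=p48], [p47]}: π^{-1}(V) = {p46, p47, p48} ∉ τ ✗.
  V = {[p44], [p46=p48], [p47]}: π^{-1}(V) = {p44, p46, p47, p48} ∈ τ ✓.
  V = {[p45], [p46=p48], [p47]}: π^{-1}(V) = {p45, p46, p47, p48} ∉ τ ✗.
  V = {[p44], [p45], [p46=p48], [p47]}: π^{-1}(V) = {p44, p45, p46, p47, p48} ∈ τ ✓.
Open sets in the quotient: τ_Q = {{}, {[p44]}, {[p45]}, {[p44], [p45]}, {[p44], [p46=p48], [p47]}, {[p44], [p45], [p46=p48], [p47]}} (6 elements).


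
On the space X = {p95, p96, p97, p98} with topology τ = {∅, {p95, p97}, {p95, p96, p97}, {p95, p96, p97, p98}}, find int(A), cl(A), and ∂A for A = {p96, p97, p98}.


int(A) = ∅, cl(A) = {p95, p96, p97, p98}, ∂A = {p95, p96, p97, p98}.

Closed sets in (X, τ) are complements of opens:
  closed(X, τ) = {∅, {p98}, {p96, p98}, {p95, p96, p97, p98}}.
int(A) = ⋃ {U ∈ τ : U ⊆ A}. Opens contained in A: ∅.
Taking the union of these: int(A) = ∅.
cl(A) = ⋂ {C closed : A ⊆ C}. Closed sets containing A: {p95, p96, p97, p98}.
Intersecting these: cl(A) = {p95, p96, p97, p98}.
∂A = cl(A) ∖ int(A) = {p95, p96, p97, p98} ∖ ∅ = {p95, p96, p97, p98}.


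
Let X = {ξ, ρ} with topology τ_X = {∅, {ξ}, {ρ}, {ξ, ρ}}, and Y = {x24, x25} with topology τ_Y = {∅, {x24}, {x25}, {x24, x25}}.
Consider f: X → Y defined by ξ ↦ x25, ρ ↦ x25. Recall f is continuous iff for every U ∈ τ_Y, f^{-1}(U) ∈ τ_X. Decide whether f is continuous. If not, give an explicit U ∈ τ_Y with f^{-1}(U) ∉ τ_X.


f IS continuous.

Compute f^{-1}(U) for each U ∈ τ_Y:
  U = ∅: f^{-1}(U) = ∅ ∈ τ_X ✓.
  U = {x24}: f^{-1}(U) = ∅ ∈ τ_X ✓.
  U = {x25}: f^{-1}(U) = {ξ, ρ} ∈ τ_X ✓.
  U = {x24, x25}: f^{-1}(U) = {ξ, ρ} ∈ τ_X ✓.
Every preimage lies in τ_X, so f IS continuous.


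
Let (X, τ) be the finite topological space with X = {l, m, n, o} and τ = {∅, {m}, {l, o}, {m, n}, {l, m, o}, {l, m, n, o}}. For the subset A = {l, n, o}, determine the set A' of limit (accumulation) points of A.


A' = {l, o}

For each x ∈ X, list the open sets U ∈ τ with x ∈ U, then check whether U ∩ (A ∖ {x}) ≠ ∅ for every such U.
  x = l: opens ∋ x are {l, o}, {l, m, o}, {l, m, n, o}; each meets A ∖ {l}, so x IS a limit point.
  x = m: open {m} ∋ x has {m} ∩ (A ∖ {m}) = ∅, so x is NOT a limit point.
  x = n: open {m, n} ∋ x has {m, n} ∩ (A ∖ {n}) = ∅, so x is NOT a limit point.
  x = o: opens ∋ x are {l, o}, {l, m, o}, {l, m, n, o}; each meets A ∖ {o}, so x IS a limit point.
Collecting: A' = {l, o}.


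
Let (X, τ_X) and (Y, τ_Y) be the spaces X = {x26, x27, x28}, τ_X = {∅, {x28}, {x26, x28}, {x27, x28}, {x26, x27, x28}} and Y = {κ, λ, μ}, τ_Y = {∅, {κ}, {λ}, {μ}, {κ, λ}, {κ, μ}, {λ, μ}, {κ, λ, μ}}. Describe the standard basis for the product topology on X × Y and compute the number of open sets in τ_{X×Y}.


Basis B = {∅ × ∅, {x28} × {κ}, {x28} × {λ}, {x28} × {μ}, {x26, x28} × {κ}, {x26, x28} × {λ}, {x26, x28} × {μ}, {x27, x28} × {κ}, {x27, x28} × {λ}, {x27, x28} × {μ}, {x28} × {κ, λ}, {x28} × {κ, μ}, {x28} × {λ, μ}, {x26, x27, x28} × {κ}, {x26, x27, x28} × {λ}, {x26, x27, x28} × {μ}, {x28} × {κ, λ, μ}, {x26, x28} × {κ, λ}, {x26, x28} × {κ, μ}, {x26, x28} × {λ, μ}, {x27, x28} × {κ, λ}, {x27, x28} × {κ, μ}, {x27, x28} × {λ, μ}, {x26, x28} × {κ, λ, μ}, {x26, x27, x28} × {κ, λ}, {x26, x27, x28} × {κ, μ}, {x26, x27, x28} × {λ, μ}, {x27, x28} × {κ, λ, μ}, {x26, x27, x28} × {κ, λ, μ}}; |τ_{X×Y}| = 125.

Enumerate products U × V with U ∈ τ_X, V ∈ τ_Y (deduplicated):
  ∅ × ∅ = {} (∅)
  {x28} × {κ} = {(x28,κ)}
  {x28} × {λ} = {(x28,λ)}
  {x28} × {μ} = {(x28,μ)}
  {x26, x28} × {κ} = {(x26,κ), (x28,κ)}
  {x26, x28} × {λ} = {(x26,λ), (x28,λ)}
  {x26, x28} × {μ} = {(x26,μ), (x28,μ)}
  {x27, x28} × {κ} = {(x27,κ), (x28,κ)}
  {x27, x28} × {λ} = {(x27,λ), (x28,λ)}
  {x27, x28} × {μ} = {(x27,μ), (x28,μ)}
  {x28} × {κ, λ} = {(x28,κ), (x28,λ)}
  {x28} × {κ, μ} = {(x28,κ), (x28,μ)}
  {x28} × {λ, μ} = {(x28,λ), (x28,μ)}
  {x26, x27, x28} × {κ} = {(x26,κ), (x27,κ), (x28,κ)}
  {x26, x27, x28} × {λ} = {(x26,λ), (x27,λ), (x28,λ)}
  {x26, x27, x28} × {μ} = {(x26,μ), (x27,μ), (x28,μ)}
  {x28} × {κ, λ, μ} = {(x28,κ), (x28,λ), (x28,μ)}
  {x26, x28} × {κ, λ} = {(x26,κ), (x26,λ), (x28,κ), (x28,λ)}
  {x26, x28} × {κ, μ} = {(x26,κ), (x26,μ), (x28,κ), (x28,μ)}
  {x26, x28} × {λ, μ} = {(x26,λ), (x26,μ), (x28,λ), (x28,μ)}
  {x27, x28} × {κ, λ} = {(x27,κ), (x27,λ), (x28,κ), (x28,λ)}
  {x27, x28} × {κ, μ} = {(x27,κ), (x27,μ), (x28,κ), (x28,μ)}
  {x27, x28} × {λ, μ} = {(x27,λ), (x27,μ), (x28,λ), (x28,μ)}
  {x26, x28} × {κ, λ, μ} = {(x26,κ), (x26,λ), (x26,μ), (x28,κ), (x28,λ), (x28,μ)}
  {x26, x27, x28} × {κ, λ} = {(x26,κ), (x26,λ), (x27,κ), (x27,λ), (x28,κ), (x28,λ)}
  {x26, x27, x28} × {κ, μ} = {(x26,κ), (x26,μ), (x27,κ), (x27,μ), (x28,κ), (x28,μ)}
  {x26, x27, x28} × {λ, μ} = {(x26,λ), (x26,μ), (x27,λ), (x27,μ), (x28,λ), (x28,μ)}
  {x27, x28} × {κ, λ, μ} = {(x27,κ), (x27,λ), (x27,μ), (x28,κ), (x28,λ), (x28,μ)}
  {x26, x27, x28} × {κ, λ, μ} = {(x26,κ), (x26,λ), (x26,μ), (x27,κ), (x27,λ), (x27,μ), (x28,κ), (x28,λ), (x28,μ)}
These 29 distinct sets form the basis B.
Close under arbitrary unions to get τ_{X×Y}; counting gives |τ_{X×Y}| = 125.


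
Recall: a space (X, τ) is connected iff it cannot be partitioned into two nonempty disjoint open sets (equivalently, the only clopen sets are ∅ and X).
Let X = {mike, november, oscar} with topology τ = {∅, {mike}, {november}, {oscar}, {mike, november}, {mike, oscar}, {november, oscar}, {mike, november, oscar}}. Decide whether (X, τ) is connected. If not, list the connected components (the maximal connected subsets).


(X, τ) is disconnected; components = [{mike}, {november}, {oscar}].

Find clopen sets (U ∈ τ with X ∖ U ∈ τ):
  U = ∅, X ∖ U = {mike, november, oscar} — both open, so U is clopen.
  U = {mike}, X ∖ U = {november, oscar} — both open, so U is clopen.
  U = {november}, X ∖ U = {mike, oscar} — both open, so U is clopen.
  U = {oscar}, X ∖ U = {mike, november} — both open, so U is clopen.
  U = {mike, november}, X ∖ U = {oscar} — both open, so U is clopen.
  U = {mike, oscar}, X ∖ U = {november} — both open, so U is clopen.
  U = {november, oscar}, X ∖ U = {mike} — both open, so U is clopen.
  U = {mike, november, oscar}, X ∖ U = ∅ — both open, so U is clopen.
Nontrivial clopen(s) exist: e.g. {mike, november}. So (X, τ) is disconnected.
Compute connected components by grouping points that agree on all clopens:
  component: {mike}
  component: {november}
  component: {oscar}


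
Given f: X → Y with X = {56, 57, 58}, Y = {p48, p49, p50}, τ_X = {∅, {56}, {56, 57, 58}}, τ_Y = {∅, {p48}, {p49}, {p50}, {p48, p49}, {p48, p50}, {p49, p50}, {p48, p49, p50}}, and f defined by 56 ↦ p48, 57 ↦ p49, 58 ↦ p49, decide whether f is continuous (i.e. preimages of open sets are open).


f is NOT continuous.

Compute f^{-1}(U) for each U ∈ τ_Y:
  U = ∅: f^{-1}(U) = ∅ ∈ τ_X ✓.
  U = {p48}: f^{-1}(U) = {56} ∈ τ_X ✓.
  U = {p49}: f^{-1}(U) = {57, 58} ∉ τ_X ✗.
  U = {p50}: f^{-1}(U) = ∅ ∈ τ_X ✓.
  U = {p48, p49}: f^{-1}(U) = {56, 57, 58} ∈ τ_X ✓.
  U = {p48, p50}: f^{-1}(U) = {56} ∈ τ_X ✓.
  U = {p49, p50}: f^{-1}(U) = {57, 58} ∉ τ_X ✗.
  U = {p48, p49, p50}: f^{-1}(U) = {56, 57, 58} ∈ τ_X ✓.
Found U = {p49} with f^{-1}(U) = {57, 58} not in τ_X. Therefore f is NOT continuous.


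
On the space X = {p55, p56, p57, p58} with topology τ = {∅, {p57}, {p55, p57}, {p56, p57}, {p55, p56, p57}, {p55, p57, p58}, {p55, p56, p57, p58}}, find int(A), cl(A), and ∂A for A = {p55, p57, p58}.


int(A) = {p55, p57, p58}, cl(A) = {p55, p56, p57, p58}, ∂A = {p56}.

Closed sets in (X, τ) are complements of opens:
  closed(X, τ) = {∅, {p56}, {p58}, {p55, p58}, {p56, p58}, {p55, p56, p58}, {p55, p56, p57, p58}}.
int(A) = ⋃ {U ∈ τ : U ⊆ A}. Opens contained in A: ∅, {p57}, {p55, p57}, {p55, p57, p58}.
Taking the union of these: int(A) = {p55, p57, p58}.
cl(A) = ⋂ {C closed : A ⊆ C}. Closed sets containing A: {p55, p56, p57, p58}.
Intersecting these: cl(A) = {p55, p56, p57, p58}.
∂A = cl(A) ∖ int(A) = {p55, p56, p57, p58} ∖ {p55, p57, p58} = {p56}.


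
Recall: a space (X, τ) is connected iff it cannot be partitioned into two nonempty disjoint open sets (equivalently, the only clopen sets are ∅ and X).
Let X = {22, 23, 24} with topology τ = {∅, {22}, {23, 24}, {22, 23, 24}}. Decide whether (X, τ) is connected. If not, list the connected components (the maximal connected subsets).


(X, τ) is disconnected; components = [{22}, {23, 24}].

Find clopen sets (U ∈ τ with X ∖ U ∈ τ):
  U = ∅, X ∖ U = {22, 23, 24} — both open, so U is clopen.
  U = {22}, X ∖ U = {23, 24} — both open, so U is clopen.
  U = {23, 24}, X ∖ U = {22} — both open, so U is clopen.
  U = {22, 23, 24}, X ∖ U = ∅ — both open, so U is clopen.
Nontrivial clopen(s) exist: e.g. {23, 24}. So (X, τ) is disconnected.
Compute connected components by grouping points that agree on all clopens:
  component: {22}
  component: {23, 24}


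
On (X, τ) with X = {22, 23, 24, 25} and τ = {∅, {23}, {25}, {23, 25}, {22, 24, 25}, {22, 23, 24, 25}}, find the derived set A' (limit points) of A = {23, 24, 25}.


A' = {22, 24}

For each x ∈ X, list the open sets U ∈ τ with x ∈ U, then check whether U ∩ (A ∖ {x}) ≠ ∅ for every such U.
  x = 22: opens ∋ x are {22, 24, 25}, {22, 23, 24, 25}; each meets A ∖ {22}, so x IS a limit point.
  x = 23: open {23} ∋ x has {23} ∩ (A ∖ {23}) = ∅, so x is NOT a limit point.
  x = 24: opens ∋ x are {22, 24, 25}, {22, 23, 24, 25}; each meets A ∖ {24}, so x IS a limit point.
  x = 25: open {25} ∋ x has {25} ∩ (A ∖ {25}) = ∅, so x is NOT a limit point.
Collecting: A' = {22, 24}.


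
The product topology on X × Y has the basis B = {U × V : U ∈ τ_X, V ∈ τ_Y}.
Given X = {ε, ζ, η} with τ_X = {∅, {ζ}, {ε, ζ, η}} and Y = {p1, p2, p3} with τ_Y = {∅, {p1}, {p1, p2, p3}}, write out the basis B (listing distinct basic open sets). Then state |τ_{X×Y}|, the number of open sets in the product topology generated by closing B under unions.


Basis B = {∅ × ∅, {ζ} × {p1}, {ε, ζ, η} × {p1}, {ζ} × {p1, p2, p3}, {ε, ζ, η} × {p1, p2, p3}}; |τ_{X×Y}| = 6.

Enumerate products U × V with U ∈ τ_X, V ∈ τ_Y (deduplicated):
  ∅ × ∅ = {} (∅)
  {ζ} × {p1} = {(ζ,p1)}
  {ε, ζ, η} × {p1} = {(ε,p1), (ζ,p1), (η,p1)}
  {ζ} × {p1, p2, p3} = {(ζ,p1), (ζ,p2), (ζ,p3)}
  {ε, ζ, η} × {p1, p2, p3} = {(ε,p1), (ε,p2), (ε,p3), (ζ,p1), (ζ,p2), (ζ,p3), (η,p1), (η,p2), (η,p3)}
These 5 distinct sets form the basis B.
Close under arbitrary unions to get τ_{X×Y}; counting gives |τ_{X×Y}| = 6.


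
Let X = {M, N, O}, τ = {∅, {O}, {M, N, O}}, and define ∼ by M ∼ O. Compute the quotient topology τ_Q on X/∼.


X/∼ = {[M=O], [N]}; |τ_Q| = 2.

Equivalence classes: [M=O], [N].
Quotient map π: X → X/∼ sends M ↦ [M=O], N ↦ [N], O ↦ [M=O].
For each subset V ⊆ X/∼, compute π^{-1}(V) ⊆ X and check whether π^{-1}(V) ∈ τ. V is open in τ_Q iff π^{-1}(V) ∈ τ.
  V = {}: π^{-1}(V) = ∅ ∈ τ ✓.
  V = {[M=O]}: π^{-1}(V) = {M, O} ∉ τ ✗.
  V = {[N]}: π^{-1}(V) = {N} ∉ τ ✗.
  V = {[M=O], [N]}: π^{-1}(V) = {M, N, O} ∈ τ ✓.
Open sets in the quotient: τ_Q = {{}, {[M=O], [N]}} (2 elements).


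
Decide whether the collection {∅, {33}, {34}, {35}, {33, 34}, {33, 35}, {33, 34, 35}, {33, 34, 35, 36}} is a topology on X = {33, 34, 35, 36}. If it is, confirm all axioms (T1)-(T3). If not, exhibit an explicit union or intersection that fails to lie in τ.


τ is NOT a topology on X.

Axiom (T1): ∅ ∈ τ? Yes; X ∈ τ? Yes.
Axiom (T2/T3): check pairwise unions and intersections of members of τ.
Counterexample for (T2): {34} ∪ {35} = {34, 35} ∉ τ. Therefore τ is NOT a topology.


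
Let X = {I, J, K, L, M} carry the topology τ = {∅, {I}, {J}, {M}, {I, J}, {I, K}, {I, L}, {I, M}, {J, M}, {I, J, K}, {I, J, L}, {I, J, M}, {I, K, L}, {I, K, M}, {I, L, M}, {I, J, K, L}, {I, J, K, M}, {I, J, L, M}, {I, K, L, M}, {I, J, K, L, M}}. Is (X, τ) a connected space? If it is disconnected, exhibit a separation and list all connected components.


(X, τ) is disconnected; components = [{J}, {M}, {I, K, L}].

Find clopen sets (U ∈ τ with X ∖ U ∈ τ):
  U = ∅, X ∖ U = {I, J, K, L, M} — both open, so U is clopen.
  U = {J}, X ∖ U = {I, K, L, M} — both open, so U is clopen.
  U = {M}, X ∖ U = {I, J, K, L} — both open, so U is clopen.
  U = {J, M}, X ∖ U = {I, K, L} — both open, so U is clopen.
  U = {I, K, L}, X ∖ U = {J, M} — both open, so U is clopen.
  U = {I, J, K, L}, X ∖ U = {M} — both open, so U is clopen.
  U = {I, K, L, M}, X ∖ U = {J} — both open, so U is clopen.
  U = {I, J, K, L, M}, X ∖ U = ∅ — both open, so U is clopen.
Nontrivial clopen(s) exist: e.g. {J, M}. So (X, τ) is disconnected.
Compute connected components by grouping points that agree on all clopens:
  component: {J}
  component: {M}
  component: {I, K, L}


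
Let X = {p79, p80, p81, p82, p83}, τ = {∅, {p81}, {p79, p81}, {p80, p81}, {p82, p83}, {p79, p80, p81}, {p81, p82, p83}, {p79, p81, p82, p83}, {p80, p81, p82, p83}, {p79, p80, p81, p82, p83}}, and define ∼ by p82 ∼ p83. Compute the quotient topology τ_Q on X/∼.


X/∼ = {[p79], [p80], [p81], [p82=p83]}; |τ_Q| = 10.

Equivalence classes: [p79], [p80], [p81], [p82=p83].
Quotient map π: X → X/∼ sends p79 ↦ [p79], p80 ↦ [p80], p81 ↦ [p81], p82 ↦ [p82=p83], p83 ↦ [p82=p83].
For each subset V ⊆ X/∼, compute π^{-1}(V) ⊆ X and check whether π^{-1}(V) ∈ τ. V is open in τ_Q iff π^{-1}(V) ∈ τ.
  V = {}: π^{-1}(V) = ∅ ∈ τ ✓.
  V = {[p79]}: π^{-1}(V) = {p79} ∉ τ ✗.
  V = {[p80]}: π^{-1}(V) = {p80} ∉ τ ✗.
  V = {[p79], [p80]}: π^{-1}(V) = {p79, p80} ∉ τ ✗.
  V = {[p81]}: π^{-1}(V) = {p81} ∈ τ ✓.
  V = {[p79], [p81]}: π^{-1}(V) = {p79, p81} ∈ τ ✓.
  V = {[p80], [p81]}: π^{-1}(V) = {p80, p81} ∈ τ ✓.
  V = {[p79], [p80], [p81]}: π^{-1}(V) = {p79, p80, p81} ∈ τ ✓.
  V = {[p82=p83]}: π^{-1}(V) = {p82, p83} ∈ τ ✓.
  V = {[p79], [p82=p83]}: π^{-1}(V) = {p79, p82, p83} ∉ τ ✗.
  V = {[p80], [p82=p83]}: π^{-1}(V) = {p80, p82, p83} ∉ τ ✗.
  V = {[p79], [p80], [p82=p83]}: π^{-1}(V) = {p79, p80, p82, p83} ∉ τ ✗.
  V = {[p81], [p82=p83]}: π^{-1}(V) = {p81, p82, p83} ∈ τ ✓.
  V = {[p79], [p81], [p82=p83]}: π^{-1}(V) = {p79, p81, p82, p83} ∈ τ ✓.
  V = {[p80], [p81], [p82=p83]}: π^{-1}(V) = {p80, p81, p82, p83} ∈ τ ✓.
  V = {[p79], [p80], [p81], [p82=p83]}: π^{-1}(V) = {p79, p80, p81, p82, p83} ∈ τ ✓.
Open sets in the quotient: τ_Q = {{}, {[p81]}, {[p79], [p81]}, {[p80], [p81]}, {[p79], [p80], [p81]}, {[p82=p83]}, {[p81], [p82=p83]}, {[p79], [p81], [p82=p83]}, {[p80], [p81], [p82=p83]}, {[p79], [p80], [p81], [p82=p83]}} (10 elements).


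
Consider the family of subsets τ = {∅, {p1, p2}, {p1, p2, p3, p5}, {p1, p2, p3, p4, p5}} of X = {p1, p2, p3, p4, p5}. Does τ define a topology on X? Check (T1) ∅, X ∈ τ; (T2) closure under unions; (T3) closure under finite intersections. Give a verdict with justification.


τ IS a topology on X.

Axiom (T1): ∅ ∈ τ? Yes; X ∈ τ? Yes.
Axiom (T2/T3): check pairwise unions and intersections of members of τ.
All pairwise intersections and unions checked — each lies in τ. Therefore τ satisfies (T1), (T2), (T3): it IS a topology on X.


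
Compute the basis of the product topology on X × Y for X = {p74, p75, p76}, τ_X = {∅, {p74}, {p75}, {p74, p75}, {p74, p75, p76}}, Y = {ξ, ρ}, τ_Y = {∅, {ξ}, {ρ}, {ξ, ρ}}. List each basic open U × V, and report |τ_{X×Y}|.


Basis B = {∅ × ∅, {p74} × {ξ}, {p74} × {ρ}, {p75} × {ξ}, {p75} × {ρ}, {p74} × {ξ, ρ}, {p74, p75} × {ξ}, {p74, p75} × {ρ}, {p75} × {ξ, ρ}, {p74, p75, p76} × {ξ}, {p74, p75, p76} × {ρ}, {p74, p75} × {ξ, ρ}, {p74, p75, p76} × {ξ, ρ}}; |τ_{X×Y}| = 25.

Enumerate products U × V with U ∈ τ_X, V ∈ τ_Y (deduplicated):
  ∅ × ∅ = {} (∅)
  {p74} × {ξ} = {(p74,ξ)}
  {p74} × {ρ} = {(p74,ρ)}
  {p75} × {ξ} = {(p75,ξ)}
  {p75} × {ρ} = {(p75,ρ)}
  {p74} × {ξ, ρ} = {(p74,ξ), (p74,ρ)}
  {p74, p75} × {ξ} = {(p74,ξ), (p75,ξ)}
  {p74, p75} × {ρ} = {(p74,ρ), (p75,ρ)}
  {p75} × {ξ, ρ} = {(p75,ξ), (p75,ρ)}
  {p74, p75, p76} × {ξ} = {(p74,ξ), (p75,ξ), (p76,ξ)}
  {p74, p75, p76} × {ρ} = {(p74,ρ), (p75,ρ), (p76,ρ)}
  {p74, p75} × {ξ, ρ} = {(p74,ξ), (p74,ρ), (p75,ξ), (p75,ρ)}
  {p74, p75, p76} × {ξ, ρ} = {(p74,ξ), (p74,ρ), (p75,ξ), (p75,ρ), (p76,ξ), (p76,ρ)}
These 13 distinct sets form the basis B.
Close under arbitrary unions to get τ_{X×Y}; counting gives |τ_{X×Y}| = 25.


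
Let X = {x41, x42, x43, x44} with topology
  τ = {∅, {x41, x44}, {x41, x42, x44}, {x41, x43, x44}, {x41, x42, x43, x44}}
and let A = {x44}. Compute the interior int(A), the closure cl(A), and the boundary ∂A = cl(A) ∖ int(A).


int(A) = ∅, cl(A) = {x41, x42, x43, x44}, ∂A = {x41, x42, x43, x44}.

Closed sets in (X, τ) are complements of opens:
  closed(X, τ) = {∅, {x42}, {x43}, {x42, x43}, {x41, x42, x43, x44}}.
int(A) = ⋃ {U ∈ τ : U ⊆ A}. Opens contained in A: ∅.
Taking the union of these: int(A) = ∅.
cl(A) = ⋂ {C closed : A ⊆ C}. Closed sets containing A: {x41, x42, x43, x44}.
Intersecting these: cl(A) = {x41, x42, x43, x44}.
∂A = cl(A) ∖ int(A) = {x41, x42, x43, x44} ∖ ∅ = {x41, x42, x43, x44}.


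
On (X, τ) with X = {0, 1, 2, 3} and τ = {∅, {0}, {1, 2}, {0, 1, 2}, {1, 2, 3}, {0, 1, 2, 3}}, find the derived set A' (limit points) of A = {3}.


A' = ∅

For each x ∈ X, list the open sets U ∈ τ with x ∈ U, then check whether U ∩ (A ∖ {x}) ≠ ∅ for every such U.
  x = 0: open {0} ∋ x has {0} ∩ (A ∖ {0}) = ∅, so x is NOT a limit point.
  x = 1: open {1, 2} ∋ x has {1, 2} ∩ (A ∖ {1}) = ∅, so x is NOT a limit point.
  x = 2: open {1, 2} ∋ x has {1, 2} ∩ (A ∖ {2}) = ∅, so x is NOT a limit point.
  x = 3: open {1, 2, 3} ∋ x has {1, 2, 3} ∩ (A ∖ {3}) = ∅, so x is NOT a limit point.
Collecting: A' = ∅.


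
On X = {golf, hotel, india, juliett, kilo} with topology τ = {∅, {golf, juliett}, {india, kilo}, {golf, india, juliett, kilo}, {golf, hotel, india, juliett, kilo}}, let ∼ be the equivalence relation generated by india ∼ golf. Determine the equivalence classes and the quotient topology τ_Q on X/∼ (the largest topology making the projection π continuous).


X/∼ = {[golf=india], [hotel], [juliett], [kilo]}; |τ_Q| = 3.

Equivalence classes: [golf=india], [hotel], [juliett], [kilo].
Quotient map π: X → X/∼ sends golf ↦ [golf=india], hotel ↦ [hotel], india ↦ [golf=india], juliett ↦ [juliett], kilo ↦ [kilo].
For each subset V ⊆ X/∼, compute π^{-1}(V) ⊆ X and check whether π^{-1}(V) ∈ τ. V is open in τ_Q iff π^{-1}(V) ∈ τ.
  V = {}: π^{-1}(V) = ∅ ∈ τ ✓.
  V = {[golf=india]}: π^{-1}(V) = {golf, india} ∉ τ ✗.
  V = {[hotel]}: π^{-1}(V) = {hotel} ∉ τ ✗.
  V = {[golf=india], [hotel]}: π^{-1}(V) = {golf, hotel, india} ∉ τ ✗.
  V = {[juliett]}: π^{-1}(V) = {juliett} ∉ τ ✗.
  V = {[golf=india], [juliett]}: π^{-1}(V) = {golf, india, juliett} ∉ τ ✗.
  V = {[hotel], [juliett]}: π^{-1}(V) = {hotel, juliett} ∉ τ ✗.
  V = {[golf=india], [hotel], [juliett]}: π^{-1}(V) = {golf, hotel, india, juliett} ∉ τ ✗.
  V = {[kilo]}: π^{-1}(V) = {kilo} ∉ τ ✗.
  V = {[golf=india], [kilo]}: π^{-1}(V) = {golf, india, kilo} ∉ τ ✗.
  V = {[hotel], [kilo]}: π^{-1}(V) = {hotel, kilo} ∉ τ ✗.
  V = {[golf=india], [hotel], [kilo]}: π^{-1}(V) = {golf, hotel, india, kilo} ∉ τ ✗.
  V = {[juliett], [kilo]}: π^{-1}(V) = {juliett, kilo} ∉ τ ✗.
  V = {[golf=india], [juliett], [kilo]}: π^{-1}(V) = {golf, india, juliett, kilo} ∈ τ ✓.
  V = {[hotel], [juliett], [kilo]}: π^{-1}(V) = {hotel, juliett, kilo} ∉ τ ✗.
  V = {[golf=india], [hotel], [juliett], [kilo]}: π^{-1}(V) = {golf, hotel, india, juliett, kilo} ∈ τ ✓.
Open sets in the quotient: τ_Q = {{}, {[golf=india], [juliett], [kilo]}, {[golf=india], [hotel], [juliett], [kilo]}} (3 elements).


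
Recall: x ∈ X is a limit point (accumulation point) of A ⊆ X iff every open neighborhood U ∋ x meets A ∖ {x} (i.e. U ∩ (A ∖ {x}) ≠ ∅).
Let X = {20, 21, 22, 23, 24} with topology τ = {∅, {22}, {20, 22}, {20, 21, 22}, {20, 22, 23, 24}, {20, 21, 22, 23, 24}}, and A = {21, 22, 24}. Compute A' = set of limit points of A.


A' = {20, 21, 23, 24}

For each x ∈ X, list the open sets U ∈ τ with x ∈ U, then check whether U ∩ (A ∖ {x}) ≠ ∅ for every such U.
  x = 20: opens ∋ x are {20, 22}, {20, 21, 22}, {20, 22, 23, 24}, {20, 21, 22, 23, 24}; each meets A ∖ {20}, so x IS a limit point.
  x = 21: opens ∋ x are {20, 21, 22}, {20, 21, 22, 23, 24}; each meets A ∖ {21}, so x IS a limit point.
  x = 22: open {22} ∋ x has {22} ∩ (A ∖ {22}) = ∅, so x is NOT a limit point.
  x = 23: opens ∋ x are {20, 22, 23, 24}, {20, 21, 22, 23, 24}; each meets A ∖ {23}, so x IS a limit point.
  x = 24: opens ∋ x are {20, 22, 23, 24}, {20, 21, 22, 23, 24}; each meets A ∖ {24}, so x IS a limit point.
Collecting: A' = {20, 21, 23, 24}.


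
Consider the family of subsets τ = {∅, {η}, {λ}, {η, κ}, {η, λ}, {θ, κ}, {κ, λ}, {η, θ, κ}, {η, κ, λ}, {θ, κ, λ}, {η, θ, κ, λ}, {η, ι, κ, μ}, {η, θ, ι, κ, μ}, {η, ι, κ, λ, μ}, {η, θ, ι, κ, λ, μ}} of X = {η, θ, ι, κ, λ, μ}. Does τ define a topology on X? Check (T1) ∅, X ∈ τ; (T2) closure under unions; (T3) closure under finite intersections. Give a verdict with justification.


τ is NOT a topology on X.

Axiom (T1): ∅ ∈ τ? Yes; X ∈ τ? Yes.
Axiom (T2/T3): check pairwise unions and intersections of members of τ.
Counterexample for (T3): {η, κ} ∩ {θ, κ} = {κ} ∉ τ. Therefore τ is NOT a topology.


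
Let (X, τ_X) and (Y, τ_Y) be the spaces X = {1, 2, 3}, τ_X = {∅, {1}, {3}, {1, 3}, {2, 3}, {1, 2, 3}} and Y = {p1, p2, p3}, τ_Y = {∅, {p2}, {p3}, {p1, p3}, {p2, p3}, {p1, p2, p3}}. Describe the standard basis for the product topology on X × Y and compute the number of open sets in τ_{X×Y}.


Basis B = {∅ × ∅, {1} × {p2}, {1} × {p3}, {3} × {p2}, {3} × {p3}, {1} × {p1, p3}, {1} × {p2, p3}, {1, 3} × {p2}, {1, 3} × {p3}, {2, 3} × {p2}, {2, 3} × {p3}, {3} × {p1, p3}, {3} × {p2, p3}, {1} × {p1, p2, p3}, {1, 2, 3} × {p2}, {1, 2, 3} × {p3}, {3} × {p1, p2, p3}, {1, 3} × {p1, p3}, {1, 3} × {p2, p3}, {2, 3} × {p1, p3}, {2, 3} × {p2, p3}, {1, 3} × {p1, p2, p3}, {1, 2, 3} × {p1, p3}, {1, 2, 3} × {p2, p3}, {2, 3} × {p1, p2, p3}, {1, 2, 3} × {p1, p2, p3}}; |τ_{X×Y}| = 108.

Enumerate products U × V with U ∈ τ_X, V ∈ τ_Y (deduplicated):
  ∅ × ∅ = {} (∅)
  {1} × {p2} = {(1,p2)}
  {1} × {p3} = {(1,p3)}
  {3} × {p2} = {(3,p2)}
  {3} × {p3} = {(3,p3)}
  {1} × {p1, p3} = {(1,p1), (1,p3)}
  {1} × {p2, p3} = {(1,p2), (1,p3)}
  {1, 3} × {p2} = {(1,p2), (3,p2)}
  {1, 3} × {p3} = {(1,p3), (3,p3)}
  {2, 3} × {p2} = {(2,p2), (3,p2)}
  {2, 3} × {p3} = {(2,p3), (3,p3)}
  {3} × {p1, p3} = {(3,p1), (3,p3)}
  {3} × {p2, p3} = {(3,p2), (3,p3)}
  {1} × {p1, p2, p3} = {(1,p1), (1,p2), (1,p3)}
  {1, 2, 3} × {p2} = {(1,p2), (2,p2), (3,p2)}
  {1, 2, 3} × {p3} = {(1,p3), (2,p3), (3,p3)}
  {3} × {p1, p2, p3} = {(3,p1), (3,p2), (3,p3)}
  {1, 3} × {p1, p3} = {(1,p1), (1,p3), (3,p1), (3,p3)}
  {1, 3} × {p2, p3} = {(1,p2), (1,p3), (3,p2), (3,p3)}
  {2, 3} × {p1, p3} = {(2,p1), (2,p3), (3,p1), (3,p3)}
  {2, 3} × {p2, p3} = {(2,p2), (2,p3), (3,p2), (3,p3)}
  {1, 3} × {p1, p2, p3} = {(1,p1), (1,p2), (1,p3), (3,p1), (3,p2), (3,p3)}
  {1, 2, 3} × {p1, p3} = {(1,p1), (1,p3), (2,p1), (2,p3), (3,p1), (3,p3)}
  {1, 2, 3} × {p2, p3} = {(1,p2), (1,p3), (2,p2), (2,p3), (3,p2), (3,p3)}
  {2, 3} × {p1, p2, p3} = {(2,p1), (2,p2), (2,p3), (3,p1), (3,p2), (3,p3)}
  {1, 2, 3} × {p1, p2, p3} = {(1,p1), (1,p2), (1,p3), (2,p1), (2,p2), (2,p3), (3,p1), (3,p2), (3,p3)}
These 26 distinct sets form the basis B.
Close under arbitrary unions to get τ_{X×Y}; counting gives |τ_{X×Y}| = 108.


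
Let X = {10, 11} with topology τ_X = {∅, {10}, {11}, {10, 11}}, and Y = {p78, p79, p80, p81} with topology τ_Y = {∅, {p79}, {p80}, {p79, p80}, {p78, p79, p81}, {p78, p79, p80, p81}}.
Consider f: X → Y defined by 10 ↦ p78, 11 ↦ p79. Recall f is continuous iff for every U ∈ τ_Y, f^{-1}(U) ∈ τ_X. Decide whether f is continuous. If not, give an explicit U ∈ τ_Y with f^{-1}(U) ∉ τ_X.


f IS continuous.

Compute f^{-1}(U) for each U ∈ τ_Y:
  U = ∅: f^{-1}(U) = ∅ ∈ τ_X ✓.
  U = {p79}: f^{-1}(U) = {11} ∈ τ_X ✓.
  U = {p80}: f^{-1}(U) = ∅ ∈ τ_X ✓.
  U = {p79, p80}: f^{-1}(U) = {11} ∈ τ_X ✓.
  U = {p78, p79, p81}: f^{-1}(U) = {10, 11} ∈ τ_X ✓.
  U = {p78, p79, p80, p81}: f^{-1}(U) = {10, 11} ∈ τ_X ✓.
Every preimage lies in τ_X, so f IS continuous.


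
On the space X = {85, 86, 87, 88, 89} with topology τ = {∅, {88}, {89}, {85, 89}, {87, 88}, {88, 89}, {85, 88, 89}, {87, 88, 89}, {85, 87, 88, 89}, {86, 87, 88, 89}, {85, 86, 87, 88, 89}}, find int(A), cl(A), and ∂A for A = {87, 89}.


int(A) = {89}, cl(A) = {85, 86, 87, 89}, ∂A = {85, 86, 87}.

Closed sets in (X, τ) are complements of opens:
  closed(X, τ) = {∅, {85}, {86}, {85, 86}, {86, 87}, {85, 86, 87}, {85, 86, 89}, {86, 87, 88}, {85, 86, 87, 88}, {85, 86, 87, 89}, {85, 86, 87, 88, 89}}.
int(A) = ⋃ {U ∈ τ : U ⊆ A}. Opens contained in A: ∅, {89}.
Taking the union of these: int(A) = {89}.
cl(A) = ⋂ {C closed : A ⊆ C}. Closed sets containing A: {85, 86, 87, 89}, {85, 86, 87, 88, 89}.
Intersecting these: cl(A) = {85, 86, 87, 89}.
∂A = cl(A) ∖ int(A) = {85, 86, 87, 89} ∖ {89} = {85, 86, 87}.


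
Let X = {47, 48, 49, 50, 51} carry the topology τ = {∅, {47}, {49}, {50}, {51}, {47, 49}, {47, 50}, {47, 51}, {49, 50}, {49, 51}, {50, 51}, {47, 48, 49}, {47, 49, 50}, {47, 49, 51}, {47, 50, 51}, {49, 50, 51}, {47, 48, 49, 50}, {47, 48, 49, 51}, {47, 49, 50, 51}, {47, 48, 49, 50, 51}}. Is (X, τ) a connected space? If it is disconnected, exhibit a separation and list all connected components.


(X, τ) is disconnected; components = [{50}, {51}, {47, 48, 49}].

Find clopen sets (U ∈ τ with X ∖ U ∈ τ):
  U = ∅, X ∖ U = {47, 48, 49, 50, 51} — both open, so U is clopen.
  U = {50}, X ∖ U = {47, 48, 49, 51} — both open, so U is clopen.
  U = {51}, X ∖ U = {47, 48, 49, 50} — both open, so U is clopen.
  U = {50, 51}, X ∖ U = {47, 48, 49} — both open, so U is clopen.
  U = {47, 48, 49}, X ∖ U = {50, 51} — both open, so U is clopen.
  U = {47, 48, 49, 50}, X ∖ U = {51} — both open, so U is clopen.
  U = {47, 48, 49, 51}, X ∖ U = {50} — both open, so U is clopen.
  U = {47, 48, 49, 50, 51}, X ∖ U = ∅ — both open, so U is clopen.
Nontrivial clopen(s) exist: e.g. {47, 48, 49, 50}. So (X, τ) is disconnected.
Compute connected components by grouping points that agree on all clopens:
  component: {50}
  component: {51}
  component: {47, 48, 49}
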